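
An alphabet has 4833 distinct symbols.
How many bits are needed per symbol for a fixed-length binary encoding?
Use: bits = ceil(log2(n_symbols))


log2(4833) = 12.2387
Bracket: 2^12 = 4096 < 4833 <= 2^13 = 8192
So ceil(log2(4833)) = 13

bits = ceil(log2(4833)) = ceil(12.2387) = 13 bits


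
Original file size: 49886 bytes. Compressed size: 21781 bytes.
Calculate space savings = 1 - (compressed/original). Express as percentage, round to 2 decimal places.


ratio = compressed/original = 21781/49886 = 0.436615
savings = 1 - ratio = 1 - 0.436615 = 0.563385
as a percentage: 0.563385 * 100 = 56.34%

Space savings = 1 - 21781/49886 = 56.34%


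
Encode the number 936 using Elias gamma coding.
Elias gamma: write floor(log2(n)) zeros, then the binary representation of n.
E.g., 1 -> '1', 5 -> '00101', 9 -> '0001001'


num_bits = floor(log2(936)) + 1 = 10
leading_zeros = num_bits - 1 = 9
binary(936) = 1110101000

Elias gamma(936) = '000000000' + '1110101000' = 0000000001110101000 (19 bits)


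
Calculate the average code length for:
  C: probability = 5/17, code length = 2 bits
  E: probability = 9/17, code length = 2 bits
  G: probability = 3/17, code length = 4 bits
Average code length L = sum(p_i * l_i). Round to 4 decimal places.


Weighted contributions p_i * l_i:
  C: (5/17) * 2 = 10/17
  E: (9/17) * 2 = 18/17
  G: (3/17) * 4 = 12/17
Sum = (10 + 18 + 12)/17 = 40/17

L = 40/17 = 2.3529 bits/symbol


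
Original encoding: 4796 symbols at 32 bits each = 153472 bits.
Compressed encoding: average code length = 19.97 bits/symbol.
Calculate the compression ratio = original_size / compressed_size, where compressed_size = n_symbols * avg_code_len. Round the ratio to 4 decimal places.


original_size = n_symbols * orig_bits = 4796 * 32 = 153472 bits
compressed_size = n_symbols * avg_code_len = 4796 * 19.97 = 95776.12 bits
ratio = original_size / compressed_size = 153472 / 95776.12 = 1.6024

Compression ratio = 1.6024


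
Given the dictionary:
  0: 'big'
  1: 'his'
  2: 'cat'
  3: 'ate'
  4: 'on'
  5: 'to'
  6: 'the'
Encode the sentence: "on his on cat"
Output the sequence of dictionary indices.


Look up each word in the dictionary:
  'on' -> 4
  'his' -> 1
  'on' -> 4
  'cat' -> 2

Encoded: [4, 1, 4, 2]


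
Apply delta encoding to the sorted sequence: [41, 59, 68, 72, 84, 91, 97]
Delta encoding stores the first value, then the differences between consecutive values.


First value: 41
Deltas:
  59 - 41 = 18
  68 - 59 = 9
  72 - 68 = 4
  84 - 72 = 12
  91 - 84 = 7
  97 - 91 = 6


Delta encoded: [41, 18, 9, 4, 12, 7, 6]


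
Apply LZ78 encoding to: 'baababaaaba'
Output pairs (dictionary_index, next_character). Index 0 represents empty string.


LZ78 encoding steps:
Dictionary: {0: ''}
Step 1: w='' (idx 0), next='b' -> output (0, 'b'), add 'b' as idx 1
Step 2: w='' (idx 0), next='a' -> output (0, 'a'), add 'a' as idx 2
Step 3: w='a' (idx 2), next='b' -> output (2, 'b'), add 'ab' as idx 3
Step 4: w='ab' (idx 3), next='a' -> output (3, 'a'), add 'aba' as idx 4
Step 5: w='a' (idx 2), next='a' -> output (2, 'a'), add 'aa' as idx 5
Step 6: w='b' (idx 1), next='a' -> output (1, 'a'), add 'ba' as idx 6


Encoded: [(0, 'b'), (0, 'a'), (2, 'b'), (3, 'a'), (2, 'a'), (1, 'a')]


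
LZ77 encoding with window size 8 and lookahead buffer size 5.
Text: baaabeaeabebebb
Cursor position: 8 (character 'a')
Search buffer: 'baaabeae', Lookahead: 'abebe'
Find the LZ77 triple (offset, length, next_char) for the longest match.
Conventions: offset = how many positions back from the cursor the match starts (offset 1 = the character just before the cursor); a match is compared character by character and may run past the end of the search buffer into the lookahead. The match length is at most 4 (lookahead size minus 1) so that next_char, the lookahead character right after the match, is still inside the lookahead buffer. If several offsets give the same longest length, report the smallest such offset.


Try each offset into the search buffer:
  offset=1 (pos 7, char 'e'): match length 0
  offset=2 (pos 6, char 'a'): match length 1
  offset=3 (pos 5, char 'e'): match length 0
  offset=4 (pos 4, char 'b'): match length 0
  offset=5 (pos 3, char 'a'): match length 3
  offset=6 (pos 2, char 'a'): match length 1
  offset=7 (pos 1, char 'a'): match length 1
  offset=8 (pos 0, char 'b'): match length 0
Longest match has length 3 at offset 5.
next_char = character at position 8 + 3 = 11 -> 'b'

Best match: offset=5, length=3 (matching 'abe' starting at position 3)
LZ77 triple: (5, 3, 'b')


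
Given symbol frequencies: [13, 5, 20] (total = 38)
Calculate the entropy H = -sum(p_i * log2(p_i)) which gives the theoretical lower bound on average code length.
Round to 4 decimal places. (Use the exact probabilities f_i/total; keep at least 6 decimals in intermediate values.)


Per-symbol terms -p_i * log2(p_i) with p_i = f_i/38:
  p = 13/38 = 0.342105: log2(p) = -1.547488, -p*log2(p) = 0.529404
  p = 5/38 = 0.131579: log2(p) = -2.925999, -p*log2(p) = 0.385000
  p = 20/38 = 0.526316: log2(p) = -0.925999, -p*log2(p) = 0.487368
H = 0.529404 + 0.385000 + 0.487368 = 1.401772

H = 1.4018 bits/symbol


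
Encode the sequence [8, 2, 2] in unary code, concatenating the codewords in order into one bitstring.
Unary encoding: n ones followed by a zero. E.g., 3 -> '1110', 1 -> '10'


Encode each number as n ones followed by a terminating 0:
  8 -> 111111110 (9 bits)
  2 -> 110 (3 bits)
  2 -> 110 (3 bits)
Total length = 9 + 3 + 3 = 15 bits.

Unary([8, 2, 2]) = 111111110110110 (15 bits)


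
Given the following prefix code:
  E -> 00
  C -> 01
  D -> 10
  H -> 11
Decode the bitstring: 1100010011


Decoding step by step:
Bits 11 -> H
Bits 00 -> E
Bits 01 -> C
Bits 00 -> E
Bits 11 -> H


Decoded message: HECEH


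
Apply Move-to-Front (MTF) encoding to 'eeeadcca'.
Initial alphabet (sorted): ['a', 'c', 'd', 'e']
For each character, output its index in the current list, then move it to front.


MTF encoding:
'e': index 3 in ['a', 'c', 'd', 'e'] -> ['e', 'a', 'c', 'd']
'e': index 0 in ['e', 'a', 'c', 'd'] -> ['e', 'a', 'c', 'd']
'e': index 0 in ['e', 'a', 'c', 'd'] -> ['e', 'a', 'c', 'd']
'a': index 1 in ['e', 'a', 'c', 'd'] -> ['a', 'e', 'c', 'd']
'd': index 3 in ['a', 'e', 'c', 'd'] -> ['d', 'a', 'e', 'c']
'c': index 3 in ['d', 'a', 'e', 'c'] -> ['c', 'd', 'a', 'e']
'c': index 0 in ['c', 'd', 'a', 'e'] -> ['c', 'd', 'a', 'e']
'a': index 2 in ['c', 'd', 'a', 'e'] -> ['a', 'c', 'd', 'e']


Output: [3, 0, 0, 1, 3, 3, 0, 2]


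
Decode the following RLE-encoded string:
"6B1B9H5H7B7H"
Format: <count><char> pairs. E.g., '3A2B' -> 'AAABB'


Expanding each <count><char> pair:
  6B -> 'BBBBBB'
  1B -> 'B'
  9H -> 'HHHHHHHHH'
  5H -> 'HHHHH'
  7B -> 'BBBBBBB'
  7H -> 'HHHHHHH'

Decoded = BBBBBBBHHHHHHHHHHHHHHBBBBBBBHHHHHHH


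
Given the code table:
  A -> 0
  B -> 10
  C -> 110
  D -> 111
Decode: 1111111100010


Decoding:
111 -> D
111 -> D
110 -> C
0 -> A
0 -> A
10 -> B


Result: DDCAAB


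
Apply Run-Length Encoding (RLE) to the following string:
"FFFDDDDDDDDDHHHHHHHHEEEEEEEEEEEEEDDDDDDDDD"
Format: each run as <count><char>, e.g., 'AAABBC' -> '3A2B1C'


Scanning runs left to right:
  i=0: run of 'F' x 3 -> '3F'
  i=3: run of 'D' x 9 -> '9D'
  i=12: run of 'H' x 8 -> '8H'
  i=20: run of 'E' x 13 -> '13E'
  i=33: run of 'D' x 9 -> '9D'

RLE = 3F9D8H13E9D


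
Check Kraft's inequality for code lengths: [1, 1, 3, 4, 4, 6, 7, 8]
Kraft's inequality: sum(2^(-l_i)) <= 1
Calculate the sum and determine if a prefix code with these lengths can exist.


Sum = 2^(-1) + 2^(-1) + 2^(-3) + 2^(-4) + 2^(-4) + 2^(-6) + 2^(-7) + 2^(-8)
    = 0.5 + 0.5 + 0.125 + 0.0625 + 0.0625 + 0.015625 + 0.0078125 + 0.00390625
    = 327/256 = 1.27734375
Since 1.27734375 > 1, Kraft's inequality is NOT satisfied.
A prefix code with these lengths CANNOT exist.

Kraft sum = 1.27734375. Not satisfied.


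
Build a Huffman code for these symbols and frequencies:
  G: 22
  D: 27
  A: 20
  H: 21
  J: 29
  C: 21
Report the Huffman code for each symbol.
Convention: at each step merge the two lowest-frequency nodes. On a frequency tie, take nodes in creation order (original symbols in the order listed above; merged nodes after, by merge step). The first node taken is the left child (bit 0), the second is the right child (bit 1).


Huffman tree construction:
Step 1: Merge A(20) + H(21) = 41
Step 2: Merge C(21) + G(22) = 43
Step 3: Merge D(27) + J(29) = 56
Step 4: Merge (A+H)(41) + (C+G)(43) = 84
Step 5: Merge (D+J)(56) + ((A+H)+(C+G))(84) = 140
Read each symbol's code off the tree from the root (left child = 0, right child = 1).

Codes:
  G: 111 (length 3)
  D: 00 (length 2)
  A: 100 (length 3)
  H: 101 (length 3)
  J: 01 (length 2)
  C: 110 (length 3)
Average code length: 364/140 = 2.6000 bits/symbol


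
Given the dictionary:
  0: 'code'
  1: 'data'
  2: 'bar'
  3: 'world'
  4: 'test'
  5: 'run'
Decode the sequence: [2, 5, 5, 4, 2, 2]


Look up each index in the dictionary:
  2 -> 'bar'
  5 -> 'run'
  5 -> 'run'
  4 -> 'test'
  2 -> 'bar'
  2 -> 'bar'

Decoded: "bar run run test bar bar"


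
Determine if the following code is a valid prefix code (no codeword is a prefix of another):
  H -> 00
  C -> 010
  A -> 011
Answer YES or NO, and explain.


Checking each pair (does one codeword prefix another?):
  H='00' vs C='010': no prefix
  H='00' vs A='011': no prefix
  C='010' vs H='00': no prefix
  C='010' vs A='011': no prefix
  A='011' vs H='00': no prefix
  A='011' vs C='010': no prefix
No violation found over all pairs.

YES -- this is a valid prefix code. No codeword is a prefix of any other codeword.


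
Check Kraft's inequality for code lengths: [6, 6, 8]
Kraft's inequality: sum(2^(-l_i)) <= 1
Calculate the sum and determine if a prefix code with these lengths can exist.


Sum = 2^(-6) + 2^(-6) + 2^(-8)
    = 0.015625 + 0.015625 + 0.00390625
    = 9/256 = 0.03515625
Since 0.03515625 <= 1, Kraft's inequality IS satisfied.
A prefix code with these lengths CAN exist.

Kraft sum = 0.03515625. Satisfied.


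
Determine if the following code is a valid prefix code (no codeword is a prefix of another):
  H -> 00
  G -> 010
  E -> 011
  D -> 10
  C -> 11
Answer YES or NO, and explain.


Checking each pair (does one codeword prefix another?):
  H='00' vs G='010': no prefix
  H='00' vs E='011': no prefix
  H='00' vs D='10': no prefix
  H='00' vs C='11': no prefix
  G='010' vs H='00': no prefix
  G='010' vs E='011': no prefix
  G='010' vs D='10': no prefix
  G='010' vs C='11': no prefix
  E='011' vs H='00': no prefix
  E='011' vs G='010': no prefix
  E='011' vs D='10': no prefix
  E='011' vs C='11': no prefix
  D='10' vs H='00': no prefix
  D='10' vs G='010': no prefix
  D='10' vs E='011': no prefix
  D='10' vs C='11': no prefix
  C='11' vs H='00': no prefix
  C='11' vs G='010': no prefix
  C='11' vs E='011': no prefix
  C='11' vs D='10': no prefix
No violation found over all pairs.

YES -- this is a valid prefix code. No codeword is a prefix of any other codeword.


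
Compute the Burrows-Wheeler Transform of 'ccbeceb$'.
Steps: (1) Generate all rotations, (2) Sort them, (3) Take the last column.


Rotations (sorted):
  0: $ccbeceb -> last char: b
  1: b$ccbece -> last char: e
  2: beceb$cc -> last char: c
  3: cbeceb$c -> last char: c
  4: ccbeceb$ -> last char: $
  5: ceb$ccbe -> last char: e
  6: eb$ccbec -> last char: c
  7: eceb$ccb -> last char: b


BWT = becc$ecb


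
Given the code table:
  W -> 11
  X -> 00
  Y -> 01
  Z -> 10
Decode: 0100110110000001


Decoding:
01 -> Y
00 -> X
11 -> W
01 -> Y
10 -> Z
00 -> X
00 -> X
01 -> Y


Result: YXWYZXXY


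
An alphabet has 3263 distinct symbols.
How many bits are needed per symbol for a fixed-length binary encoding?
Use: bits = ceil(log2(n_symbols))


log2(3263) = 11.672
Bracket: 2^11 = 2048 < 3263 <= 2^12 = 4096
So ceil(log2(3263)) = 12

bits = ceil(log2(3263)) = ceil(11.672) = 12 bits


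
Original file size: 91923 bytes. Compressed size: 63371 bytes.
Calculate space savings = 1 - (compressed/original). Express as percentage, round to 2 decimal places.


ratio = compressed/original = 63371/91923 = 0.689392
savings = 1 - ratio = 1 - 0.689392 = 0.310608
as a percentage: 0.310608 * 100 = 31.06%

Space savings = 1 - 63371/91923 = 31.06%


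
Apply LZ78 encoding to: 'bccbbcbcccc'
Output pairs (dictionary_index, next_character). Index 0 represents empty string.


LZ78 encoding steps:
Dictionary: {0: ''}
Step 1: w='' (idx 0), next='b' -> output (0, 'b'), add 'b' as idx 1
Step 2: w='' (idx 0), next='c' -> output (0, 'c'), add 'c' as idx 2
Step 3: w='c' (idx 2), next='b' -> output (2, 'b'), add 'cb' as idx 3
Step 4: w='b' (idx 1), next='c' -> output (1, 'c'), add 'bc' as idx 4
Step 5: w='bc' (idx 4), next='c' -> output (4, 'c'), add 'bcc' as idx 5
Step 6: w='c' (idx 2), next='c' -> output (2, 'c'), add 'cc' as idx 6


Encoded: [(0, 'b'), (0, 'c'), (2, 'b'), (1, 'c'), (4, 'c'), (2, 'c')]


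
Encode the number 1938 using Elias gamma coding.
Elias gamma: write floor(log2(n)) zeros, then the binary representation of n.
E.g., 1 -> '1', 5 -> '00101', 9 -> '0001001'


num_bits = floor(log2(1938)) + 1 = 11
leading_zeros = num_bits - 1 = 10
binary(1938) = 11110010010

Elias gamma(1938) = '0000000000' + '11110010010' = 000000000011110010010 (21 bits)


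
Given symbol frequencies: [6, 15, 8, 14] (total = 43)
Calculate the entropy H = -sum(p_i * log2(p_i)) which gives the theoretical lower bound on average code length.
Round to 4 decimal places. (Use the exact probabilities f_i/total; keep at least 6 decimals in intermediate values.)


Per-symbol terms -p_i * log2(p_i) with p_i = f_i/43:
  p = 6/43 = 0.139535: log2(p) = -2.841302, -p*log2(p) = 0.396461
  p = 15/43 = 0.348837: log2(p) = -1.519374, -p*log2(p) = 0.530014
  p = 8/43 = 0.186047: log2(p) = -2.426265, -p*log2(p) = 0.451398
  p = 14/43 = 0.325581: log2(p) = -1.618910, -p*log2(p) = 0.527087
H = 0.396461 + 0.530014 + 0.451398 + 0.527087 = 1.904960

H = 1.905 bits/symbol


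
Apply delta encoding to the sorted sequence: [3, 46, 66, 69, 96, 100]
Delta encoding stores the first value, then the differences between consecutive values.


First value: 3
Deltas:
  46 - 3 = 43
  66 - 46 = 20
  69 - 66 = 3
  96 - 69 = 27
  100 - 96 = 4


Delta encoded: [3, 43, 20, 3, 27, 4]


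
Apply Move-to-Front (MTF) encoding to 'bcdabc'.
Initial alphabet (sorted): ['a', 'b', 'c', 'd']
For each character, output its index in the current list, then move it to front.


MTF encoding:
'b': index 1 in ['a', 'b', 'c', 'd'] -> ['b', 'a', 'c', 'd']
'c': index 2 in ['b', 'a', 'c', 'd'] -> ['c', 'b', 'a', 'd']
'd': index 3 in ['c', 'b', 'a', 'd'] -> ['d', 'c', 'b', 'a']
'a': index 3 in ['d', 'c', 'b', 'a'] -> ['a', 'd', 'c', 'b']
'b': index 3 in ['a', 'd', 'c', 'b'] -> ['b', 'a', 'd', 'c']
'c': index 3 in ['b', 'a', 'd', 'c'] -> ['c', 'b', 'a', 'd']


Output: [1, 2, 3, 3, 3, 3]


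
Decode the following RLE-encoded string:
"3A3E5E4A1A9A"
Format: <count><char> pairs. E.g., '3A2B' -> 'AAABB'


Expanding each <count><char> pair:
  3A -> 'AAA'
  3E -> 'EEE'
  5E -> 'EEEEE'
  4A -> 'AAAA'
  1A -> 'A'
  9A -> 'AAAAAAAAA'

Decoded = AAAEEEEEEEEAAAAAAAAAAAAAA


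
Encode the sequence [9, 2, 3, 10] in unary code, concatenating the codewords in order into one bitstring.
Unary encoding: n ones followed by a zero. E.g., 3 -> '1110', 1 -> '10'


Encode each number as n ones followed by a terminating 0:
  9 -> 1111111110 (10 bits)
  2 -> 110 (3 bits)
  3 -> 1110 (4 bits)
  10 -> 11111111110 (11 bits)
Total length = 10 + 3 + 4 + 11 = 28 bits.

Unary([9, 2, 3, 10]) = 1111111110110111011111111110 (28 bits)


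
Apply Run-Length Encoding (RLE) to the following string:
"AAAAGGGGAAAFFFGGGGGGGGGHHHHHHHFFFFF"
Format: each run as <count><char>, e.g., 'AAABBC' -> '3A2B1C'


Scanning runs left to right:
  i=0: run of 'A' x 4 -> '4A'
  i=4: run of 'G' x 4 -> '4G'
  i=8: run of 'A' x 3 -> '3A'
  i=11: run of 'F' x 3 -> '3F'
  i=14: run of 'G' x 9 -> '9G'
  i=23: run of 'H' x 7 -> '7H'
  i=30: run of 'F' x 5 -> '5F'

RLE = 4A4G3A3F9G7H5F


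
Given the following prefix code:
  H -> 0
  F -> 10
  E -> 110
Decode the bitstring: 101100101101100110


Decoding step by step:
Bits 10 -> F
Bits 110 -> E
Bits 0 -> H
Bits 10 -> F
Bits 110 -> E
Bits 110 -> E
Bits 0 -> H
Bits 110 -> E


Decoded message: FEHFEEHE


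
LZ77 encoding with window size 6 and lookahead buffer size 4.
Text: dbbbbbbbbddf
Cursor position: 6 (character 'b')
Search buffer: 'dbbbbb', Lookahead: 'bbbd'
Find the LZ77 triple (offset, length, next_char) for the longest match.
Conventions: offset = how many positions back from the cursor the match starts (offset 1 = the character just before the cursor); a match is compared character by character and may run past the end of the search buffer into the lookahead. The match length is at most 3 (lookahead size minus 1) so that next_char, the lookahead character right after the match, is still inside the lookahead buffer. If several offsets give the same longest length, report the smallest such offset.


Try each offset into the search buffer:
  offset=1 (pos 5, char 'b'): match length 3
  offset=2 (pos 4, char 'b'): match length 3
  offset=3 (pos 3, char 'b'): match length 3
  offset=4 (pos 2, char 'b'): match length 3
  offset=5 (pos 1, char 'b'): match length 3
  offset=6 (pos 0, char 'd'): match length 0
Longest match has length 3, found at offsets 1, 2, 3, 4, 5; take the smallest, offset 1.
next_char = character at position 6 + 3 = 9 -> 'd'

Best match: offset=1, length=3 (matching 'bbb' starting at position 5)
LZ77 triple: (1, 3, 'd')


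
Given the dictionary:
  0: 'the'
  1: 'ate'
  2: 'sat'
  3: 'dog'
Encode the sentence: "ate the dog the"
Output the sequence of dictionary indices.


Look up each word in the dictionary:
  'ate' -> 1
  'the' -> 0
  'dog' -> 3
  'the' -> 0

Encoded: [1, 0, 3, 0]


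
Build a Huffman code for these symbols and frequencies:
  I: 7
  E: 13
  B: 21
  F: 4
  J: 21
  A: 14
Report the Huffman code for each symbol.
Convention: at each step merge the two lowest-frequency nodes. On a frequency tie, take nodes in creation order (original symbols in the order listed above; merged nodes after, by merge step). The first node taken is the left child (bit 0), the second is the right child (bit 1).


Huffman tree construction:
Step 1: Merge F(4) + I(7) = 11
Step 2: Merge (F+I)(11) + E(13) = 24
Step 3: Merge A(14) + B(21) = 35
Step 4: Merge J(21) + ((F+I)+E)(24) = 45
Step 5: Merge (A+B)(35) + (J+((F+I)+E))(45) = 80
Read each symbol's code off the tree from the root (left child = 0, right child = 1).

Codes:
  I: 1101 (length 4)
  E: 111 (length 3)
  B: 01 (length 2)
  F: 1100 (length 4)
  J: 10 (length 2)
  A: 00 (length 2)
Average code length: 195/80 = 2.4375 bits/symbol


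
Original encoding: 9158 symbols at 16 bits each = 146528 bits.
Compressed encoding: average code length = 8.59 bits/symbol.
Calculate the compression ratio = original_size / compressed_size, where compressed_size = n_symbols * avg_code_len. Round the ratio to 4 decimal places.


original_size = n_symbols * orig_bits = 9158 * 16 = 146528 bits
compressed_size = n_symbols * avg_code_len = 9158 * 8.59 = 78667.22 bits
ratio = original_size / compressed_size = 146528 / 78667.22 = 1.8626

Compression ratio = 1.8626


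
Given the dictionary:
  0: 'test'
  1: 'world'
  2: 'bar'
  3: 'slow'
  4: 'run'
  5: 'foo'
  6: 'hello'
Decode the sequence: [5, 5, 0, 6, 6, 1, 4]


Look up each index in the dictionary:
  5 -> 'foo'
  5 -> 'foo'
  0 -> 'test'
  6 -> 'hello'
  6 -> 'hello'
  1 -> 'world'
  4 -> 'run'

Decoded: "foo foo test hello hello world run"


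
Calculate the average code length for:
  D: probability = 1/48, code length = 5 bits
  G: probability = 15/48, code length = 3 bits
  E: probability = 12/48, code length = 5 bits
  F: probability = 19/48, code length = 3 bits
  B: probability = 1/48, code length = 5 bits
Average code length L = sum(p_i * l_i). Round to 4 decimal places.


Weighted contributions p_i * l_i:
  D: (1/48) * 5 = 5/48
  G: (15/48) * 3 = 45/48
  E: (12/48) * 5 = 60/48
  F: (19/48) * 3 = 57/48
  B: (1/48) * 5 = 5/48
Sum = (5 + 45 + 60 + 57 + 5)/48 = 172/48

L = 172/48 = 3.5833 bits/symbol


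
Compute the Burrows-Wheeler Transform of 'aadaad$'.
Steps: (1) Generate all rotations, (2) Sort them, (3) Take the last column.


Rotations (sorted):
  0: $aadaad -> last char: d
  1: aad$aad -> last char: d
  2: aadaad$ -> last char: $
  3: ad$aada -> last char: a
  4: adaad$a -> last char: a
  5: d$aadaa -> last char: a
  6: daad$aa -> last char: a


BWT = dd$aaaa


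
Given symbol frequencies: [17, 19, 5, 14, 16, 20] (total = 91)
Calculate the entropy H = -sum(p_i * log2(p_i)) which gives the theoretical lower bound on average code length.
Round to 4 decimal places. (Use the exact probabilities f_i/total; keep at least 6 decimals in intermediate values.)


Per-symbol terms -p_i * log2(p_i) with p_i = f_i/91:
  p = 17/91 = 0.186813: log2(p) = -2.420332, -p*log2(p) = 0.452150
  p = 19/91 = 0.208791: log2(p) = -2.259867, -p*log2(p) = 0.471840
  p = 5/91 = 0.054945: log2(p) = -4.185867, -p*log2(p) = 0.229993
  p = 14/91 = 0.153846: log2(p) = -2.700440, -p*log2(p) = 0.415452
  p = 16/91 = 0.175824: log2(p) = -2.507795, -p*log2(p) = 0.440931
  p = 20/91 = 0.219780: log2(p) = -2.185867, -p*log2(p) = 0.480410
H = 0.452150 + 0.471840 + 0.229993 + 0.415452 + 0.440931 + 0.480410 = 2.490776

H = 2.4908 bits/symbol


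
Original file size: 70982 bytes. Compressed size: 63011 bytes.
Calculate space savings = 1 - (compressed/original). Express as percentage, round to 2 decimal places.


ratio = compressed/original = 63011/70982 = 0.887704
savings = 1 - ratio = 1 - 0.887704 = 0.112296
as a percentage: 0.112296 * 100 = 11.23%

Space savings = 1 - 63011/70982 = 11.23%


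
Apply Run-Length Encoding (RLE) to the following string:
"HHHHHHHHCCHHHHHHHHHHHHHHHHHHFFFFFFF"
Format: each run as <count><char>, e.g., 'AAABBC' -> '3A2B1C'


Scanning runs left to right:
  i=0: run of 'H' x 8 -> '8H'
  i=8: run of 'C' x 2 -> '2C'
  i=10: run of 'H' x 18 -> '18H'
  i=28: run of 'F' x 7 -> '7F'

RLE = 8H2C18H7F


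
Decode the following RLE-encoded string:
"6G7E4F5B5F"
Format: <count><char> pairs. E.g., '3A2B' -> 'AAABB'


Expanding each <count><char> pair:
  6G -> 'GGGGGG'
  7E -> 'EEEEEEE'
  4F -> 'FFFF'
  5B -> 'BBBBB'
  5F -> 'FFFFF'

Decoded = GGGGGGEEEEEEEFFFFBBBBBFFFFF


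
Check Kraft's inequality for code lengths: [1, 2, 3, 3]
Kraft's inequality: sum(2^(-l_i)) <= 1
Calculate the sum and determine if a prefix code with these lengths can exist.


Sum = 2^(-1) + 2^(-2) + 2^(-3) + 2^(-3)
    = 0.5 + 0.25 + 0.125 + 0.125
    = 8/8 = 1.0
Since 1.0 <= 1, Kraft's inequality IS satisfied.
A prefix code with these lengths CAN exist.

Kraft sum = 1.0. Satisfied.


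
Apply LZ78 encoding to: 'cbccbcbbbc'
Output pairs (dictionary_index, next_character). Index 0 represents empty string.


LZ78 encoding steps:
Dictionary: {0: ''}
Step 1: w='' (idx 0), next='c' -> output (0, 'c'), add 'c' as idx 1
Step 2: w='' (idx 0), next='b' -> output (0, 'b'), add 'b' as idx 2
Step 3: w='c' (idx 1), next='c' -> output (1, 'c'), add 'cc' as idx 3
Step 4: w='b' (idx 2), next='c' -> output (2, 'c'), add 'bc' as idx 4
Step 5: w='b' (idx 2), next='b' -> output (2, 'b'), add 'bb' as idx 5
Step 6: w='bc' (idx 4), end of input -> output (4, '')


Encoded: [(0, 'c'), (0, 'b'), (1, 'c'), (2, 'c'), (2, 'b'), (4, '')]


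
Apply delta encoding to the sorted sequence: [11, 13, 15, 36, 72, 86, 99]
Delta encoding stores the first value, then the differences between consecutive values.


First value: 11
Deltas:
  13 - 11 = 2
  15 - 13 = 2
  36 - 15 = 21
  72 - 36 = 36
  86 - 72 = 14
  99 - 86 = 13


Delta encoded: [11, 2, 2, 21, 36, 14, 13]


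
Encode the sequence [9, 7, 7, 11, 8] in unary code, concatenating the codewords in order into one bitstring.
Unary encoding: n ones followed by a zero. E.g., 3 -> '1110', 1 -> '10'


Encode each number as n ones followed by a terminating 0:
  9 -> 1111111110 (10 bits)
  7 -> 11111110 (8 bits)
  7 -> 11111110 (8 bits)
  11 -> 111111111110 (12 bits)
  8 -> 111111110 (9 bits)
Total length = 10 + 8 + 8 + 12 + 9 = 47 bits.

Unary([9, 7, 7, 11, 8]) = 11111111101111111011111110111111111110111111110 (47 bits)


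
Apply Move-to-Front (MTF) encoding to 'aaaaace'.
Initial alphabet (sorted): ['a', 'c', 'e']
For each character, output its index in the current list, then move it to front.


MTF encoding:
'a': index 0 in ['a', 'c', 'e'] -> ['a', 'c', 'e']
'a': index 0 in ['a', 'c', 'e'] -> ['a', 'c', 'e']
'a': index 0 in ['a', 'c', 'e'] -> ['a', 'c', 'e']
'a': index 0 in ['a', 'c', 'e'] -> ['a', 'c', 'e']
'a': index 0 in ['a', 'c', 'e'] -> ['a', 'c', 'e']
'c': index 1 in ['a', 'c', 'e'] -> ['c', 'a', 'e']
'e': index 2 in ['c', 'a', 'e'] -> ['e', 'c', 'a']


Output: [0, 0, 0, 0, 0, 1, 2]


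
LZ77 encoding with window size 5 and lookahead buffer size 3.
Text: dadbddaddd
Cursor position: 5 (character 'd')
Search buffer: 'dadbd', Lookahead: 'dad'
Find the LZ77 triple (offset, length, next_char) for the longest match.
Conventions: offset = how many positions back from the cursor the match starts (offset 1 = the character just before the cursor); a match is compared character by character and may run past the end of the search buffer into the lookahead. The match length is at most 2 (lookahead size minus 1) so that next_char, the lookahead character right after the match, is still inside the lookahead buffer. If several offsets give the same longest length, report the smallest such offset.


Try each offset into the search buffer:
  offset=1 (pos 4, char 'd'): match length 1
  offset=2 (pos 3, char 'b'): match length 0
  offset=3 (pos 2, char 'd'): match length 1
  offset=4 (pos 1, char 'a'): match length 0
  offset=5 (pos 0, char 'd'): match length 2
Longest match has length 2 at offset 5.
next_char = character at position 5 + 2 = 7 -> 'd'

Best match: offset=5, length=2 (matching 'da' starting at position 0)
LZ77 triple: (5, 2, 'd')


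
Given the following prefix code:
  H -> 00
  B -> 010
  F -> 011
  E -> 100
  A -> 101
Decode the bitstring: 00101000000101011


Decoding step by step:
Bits 00 -> H
Bits 101 -> A
Bits 00 -> H
Bits 00 -> H
Bits 00 -> H
Bits 101 -> A
Bits 011 -> F


Decoded message: HAHHHAF


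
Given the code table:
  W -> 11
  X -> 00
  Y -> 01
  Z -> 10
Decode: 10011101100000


Decoding:
10 -> Z
01 -> Y
11 -> W
01 -> Y
10 -> Z
00 -> X
00 -> X


Result: ZYWYZXX


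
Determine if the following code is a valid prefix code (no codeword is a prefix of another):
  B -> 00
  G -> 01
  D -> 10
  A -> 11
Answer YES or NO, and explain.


Checking each pair (does one codeword prefix another?):
  B='00' vs G='01': no prefix
  B='00' vs D='10': no prefix
  B='00' vs A='11': no prefix
  G='01' vs B='00': no prefix
  G='01' vs D='10': no prefix
  G='01' vs A='11': no prefix
  D='10' vs B='00': no prefix
  D='10' vs G='01': no prefix
  D='10' vs A='11': no prefix
  A='11' vs B='00': no prefix
  A='11' vs G='01': no prefix
  A='11' vs D='10': no prefix
No violation found over all pairs.

YES -- this is a valid prefix code. No codeword is a prefix of any other codeword.


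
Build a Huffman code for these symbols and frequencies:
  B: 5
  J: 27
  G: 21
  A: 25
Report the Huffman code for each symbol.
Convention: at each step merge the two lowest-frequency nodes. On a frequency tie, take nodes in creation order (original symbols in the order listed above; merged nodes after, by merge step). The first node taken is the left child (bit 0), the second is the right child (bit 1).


Huffman tree construction:
Step 1: Merge B(5) + G(21) = 26
Step 2: Merge A(25) + (B+G)(26) = 51
Step 3: Merge J(27) + (A+(B+G))(51) = 78
Read each symbol's code off the tree from the root (left child = 0, right child = 1).

Codes:
  B: 110 (length 3)
  J: 0 (length 1)
  G: 111 (length 3)
  A: 10 (length 2)
Average code length: 155/78 = 1.9872 bits/symbol


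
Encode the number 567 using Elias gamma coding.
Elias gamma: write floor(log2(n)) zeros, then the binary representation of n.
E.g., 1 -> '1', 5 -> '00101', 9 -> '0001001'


num_bits = floor(log2(567)) + 1 = 10
leading_zeros = num_bits - 1 = 9
binary(567) = 1000110111

Elias gamma(567) = '000000000' + '1000110111' = 0000000001000110111 (19 bits)


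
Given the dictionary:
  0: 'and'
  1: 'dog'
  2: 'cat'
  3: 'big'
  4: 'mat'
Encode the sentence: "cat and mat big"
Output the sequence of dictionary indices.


Look up each word in the dictionary:
  'cat' -> 2
  'and' -> 0
  'mat' -> 4
  'big' -> 3

Encoded: [2, 0, 4, 3]


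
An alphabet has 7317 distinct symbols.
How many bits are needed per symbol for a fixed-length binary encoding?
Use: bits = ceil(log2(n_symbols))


log2(7317) = 12.837
Bracket: 2^12 = 4096 < 7317 <= 2^13 = 8192
So ceil(log2(7317)) = 13

bits = ceil(log2(7317)) = ceil(12.837) = 13 bits


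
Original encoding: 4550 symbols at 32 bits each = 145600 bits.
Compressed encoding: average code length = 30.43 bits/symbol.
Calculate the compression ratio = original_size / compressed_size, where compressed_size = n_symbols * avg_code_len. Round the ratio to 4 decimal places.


original_size = n_symbols * orig_bits = 4550 * 32 = 145600 bits
compressed_size = n_symbols * avg_code_len = 4550 * 30.43 = 138456.5 bits
ratio = original_size / compressed_size = 145600 / 138456.5 = 1.0516

Compression ratio = 1.0516


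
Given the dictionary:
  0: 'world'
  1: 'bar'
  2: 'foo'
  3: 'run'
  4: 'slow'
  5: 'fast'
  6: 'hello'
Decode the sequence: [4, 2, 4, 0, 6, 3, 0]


Look up each index in the dictionary:
  4 -> 'slow'
  2 -> 'foo'
  4 -> 'slow'
  0 -> 'world'
  6 -> 'hello'
  3 -> 'run'
  0 -> 'world'

Decoded: "slow foo slow world hello run world"


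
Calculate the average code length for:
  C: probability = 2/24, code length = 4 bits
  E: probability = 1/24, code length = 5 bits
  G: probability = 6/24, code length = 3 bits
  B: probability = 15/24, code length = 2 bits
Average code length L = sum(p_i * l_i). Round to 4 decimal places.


Weighted contributions p_i * l_i:
  C: (2/24) * 4 = 8/24
  E: (1/24) * 5 = 5/24
  G: (6/24) * 3 = 18/24
  B: (15/24) * 2 = 30/24
Sum = (8 + 5 + 18 + 30)/24 = 61/24

L = 61/24 = 2.5417 bits/symbol


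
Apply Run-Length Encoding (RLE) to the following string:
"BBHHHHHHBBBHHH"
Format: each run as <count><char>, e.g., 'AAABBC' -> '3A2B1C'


Scanning runs left to right:
  i=0: run of 'B' x 2 -> '2B'
  i=2: run of 'H' x 6 -> '6H'
  i=8: run of 'B' x 3 -> '3B'
  i=11: run of 'H' x 3 -> '3H'

RLE = 2B6H3B3H


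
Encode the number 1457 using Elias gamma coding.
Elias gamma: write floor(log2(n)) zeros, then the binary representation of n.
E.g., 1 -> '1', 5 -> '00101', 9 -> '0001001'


num_bits = floor(log2(1457)) + 1 = 11
leading_zeros = num_bits - 1 = 10
binary(1457) = 10110110001

Elias gamma(1457) = '0000000000' + '10110110001' = 000000000010110110001 (21 bits)


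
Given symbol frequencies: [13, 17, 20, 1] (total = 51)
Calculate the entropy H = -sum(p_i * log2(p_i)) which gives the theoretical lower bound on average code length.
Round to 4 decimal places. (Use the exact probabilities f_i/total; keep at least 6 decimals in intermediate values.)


Per-symbol terms -p_i * log2(p_i) with p_i = f_i/51:
  p = 13/51 = 0.254902: log2(p) = -1.971986, -p*log2(p) = 0.502663
  p = 17/51 = 0.333333: log2(p) = -1.584963, -p*log2(p) = 0.528321
  p = 20/51 = 0.392157: log2(p) = -1.350497, -p*log2(p) = 0.529607
  p = 1/51 = 0.019608: log2(p) = -5.672425, -p*log2(p) = 0.111224
H = 0.502663 + 0.528321 + 0.529607 + 0.111224 = 1.671815

H = 1.6718 bits/symbol


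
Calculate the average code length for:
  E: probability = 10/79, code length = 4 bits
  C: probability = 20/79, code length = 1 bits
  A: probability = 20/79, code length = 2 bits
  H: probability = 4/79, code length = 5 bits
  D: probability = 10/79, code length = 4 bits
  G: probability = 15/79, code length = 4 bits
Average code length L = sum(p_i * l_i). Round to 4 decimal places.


Weighted contributions p_i * l_i:
  E: (10/79) * 4 = 40/79
  C: (20/79) * 1 = 20/79
  A: (20/79) * 2 = 40/79
  H: (4/79) * 5 = 20/79
  D: (10/79) * 4 = 40/79
  G: (15/79) * 4 = 60/79
Sum = (40 + 20 + 40 + 20 + 40 + 60)/79 = 220/79

L = 220/79 = 2.7848 bits/symbol


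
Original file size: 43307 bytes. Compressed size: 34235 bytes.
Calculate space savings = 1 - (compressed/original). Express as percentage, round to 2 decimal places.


ratio = compressed/original = 34235/43307 = 0.790519
savings = 1 - ratio = 1 - 0.790519 = 0.209481
as a percentage: 0.209481 * 100 = 20.95%

Space savings = 1 - 34235/43307 = 20.95%


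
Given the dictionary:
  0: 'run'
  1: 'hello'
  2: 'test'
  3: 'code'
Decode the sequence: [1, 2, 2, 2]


Look up each index in the dictionary:
  1 -> 'hello'
  2 -> 'test'
  2 -> 'test'
  2 -> 'test'

Decoded: "hello test test test"


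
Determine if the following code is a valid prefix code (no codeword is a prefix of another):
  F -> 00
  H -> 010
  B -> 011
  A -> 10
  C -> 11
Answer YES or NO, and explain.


Checking each pair (does one codeword prefix another?):
  F='00' vs H='010': no prefix
  F='00' vs B='011': no prefix
  F='00' vs A='10': no prefix
  F='00' vs C='11': no prefix
  H='010' vs F='00': no prefix
  H='010' vs B='011': no prefix
  H='010' vs A='10': no prefix
  H='010' vs C='11': no prefix
  B='011' vs F='00': no prefix
  B='011' vs H='010': no prefix
  B='011' vs A='10': no prefix
  B='011' vs C='11': no prefix
  A='10' vs F='00': no prefix
  A='10' vs H='010': no prefix
  A='10' vs B='011': no prefix
  A='10' vs C='11': no prefix
  C='11' vs F='00': no prefix
  C='11' vs H='010': no prefix
  C='11' vs B='011': no prefix
  C='11' vs A='10': no prefix
No violation found over all pairs.

YES -- this is a valid prefix code. No codeword is a prefix of any other codeword.


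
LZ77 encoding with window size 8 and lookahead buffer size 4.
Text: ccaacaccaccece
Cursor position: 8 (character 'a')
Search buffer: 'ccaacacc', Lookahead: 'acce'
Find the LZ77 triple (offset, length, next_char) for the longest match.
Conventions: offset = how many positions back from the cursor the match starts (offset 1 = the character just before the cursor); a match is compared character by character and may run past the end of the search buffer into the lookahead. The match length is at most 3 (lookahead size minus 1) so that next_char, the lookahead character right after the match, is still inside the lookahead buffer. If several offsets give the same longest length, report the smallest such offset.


Try each offset into the search buffer:
  offset=1 (pos 7, char 'c'): match length 0
  offset=2 (pos 6, char 'c'): match length 0
  offset=3 (pos 5, char 'a'): match length 3
  offset=4 (pos 4, char 'c'): match length 0
  offset=5 (pos 3, char 'a'): match length 2
  offset=6 (pos 2, char 'a'): match length 1
  offset=7 (pos 1, char 'c'): match length 0
  offset=8 (pos 0, char 'c'): match length 0
Longest match has length 3 at offset 3.
next_char = character at position 8 + 3 = 11 -> 'e'

Best match: offset=3, length=3 (matching 'acc' starting at position 5)
LZ77 triple: (3, 3, 'e')


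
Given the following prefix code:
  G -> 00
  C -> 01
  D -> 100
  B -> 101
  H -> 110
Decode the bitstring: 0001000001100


Decoding step by step:
Bits 00 -> G
Bits 01 -> C
Bits 00 -> G
Bits 00 -> G
Bits 01 -> C
Bits 100 -> D


Decoded message: GCGGCD


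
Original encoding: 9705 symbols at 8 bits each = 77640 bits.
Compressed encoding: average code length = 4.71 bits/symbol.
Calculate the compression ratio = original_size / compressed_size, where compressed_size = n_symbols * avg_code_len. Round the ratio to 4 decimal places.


original_size = n_symbols * orig_bits = 9705 * 8 = 77640 bits
compressed_size = n_symbols * avg_code_len = 9705 * 4.71 = 45710.55 bits
ratio = original_size / compressed_size = 77640 / 45710.55 = 1.6985

Compression ratio = 1.6985


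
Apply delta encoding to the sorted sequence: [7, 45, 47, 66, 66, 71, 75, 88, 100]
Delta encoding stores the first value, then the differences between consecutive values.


First value: 7
Deltas:
  45 - 7 = 38
  47 - 45 = 2
  66 - 47 = 19
  66 - 66 = 0
  71 - 66 = 5
  75 - 71 = 4
  88 - 75 = 13
  100 - 88 = 12


Delta encoded: [7, 38, 2, 19, 0, 5, 4, 13, 12]


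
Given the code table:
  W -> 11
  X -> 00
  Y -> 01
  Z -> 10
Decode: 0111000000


Decoding:
01 -> Y
11 -> W
00 -> X
00 -> X
00 -> X


Result: YWXXX


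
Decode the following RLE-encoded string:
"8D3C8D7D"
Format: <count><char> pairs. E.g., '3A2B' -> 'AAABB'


Expanding each <count><char> pair:
  8D -> 'DDDDDDDD'
  3C -> 'CCC'
  8D -> 'DDDDDDDD'
  7D -> 'DDDDDDD'

Decoded = DDDDDDDDCCCDDDDDDDDDDDDDDD


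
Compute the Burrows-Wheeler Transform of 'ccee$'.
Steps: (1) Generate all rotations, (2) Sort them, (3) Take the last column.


Rotations (sorted):
  0: $ccee -> last char: e
  1: ccee$ -> last char: $
  2: cee$c -> last char: c
  3: e$cce -> last char: e
  4: ee$cc -> last char: c


BWT = e$cec


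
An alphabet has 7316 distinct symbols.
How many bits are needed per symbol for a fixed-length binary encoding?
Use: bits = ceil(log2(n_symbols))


log2(7316) = 12.8368
Bracket: 2^12 = 4096 < 7316 <= 2^13 = 8192
So ceil(log2(7316)) = 13

bits = ceil(log2(7316)) = ceil(12.8368) = 13 bits


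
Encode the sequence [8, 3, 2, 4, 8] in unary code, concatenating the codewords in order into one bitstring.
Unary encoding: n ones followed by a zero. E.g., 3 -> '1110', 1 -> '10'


Encode each number as n ones followed by a terminating 0:
  8 -> 111111110 (9 bits)
  3 -> 1110 (4 bits)
  2 -> 110 (3 bits)
  4 -> 11110 (5 bits)
  8 -> 111111110 (9 bits)
Total length = 9 + 4 + 3 + 5 + 9 = 30 bits.

Unary([8, 3, 2, 4, 8]) = 111111110111011011110111111110 (30 bits)


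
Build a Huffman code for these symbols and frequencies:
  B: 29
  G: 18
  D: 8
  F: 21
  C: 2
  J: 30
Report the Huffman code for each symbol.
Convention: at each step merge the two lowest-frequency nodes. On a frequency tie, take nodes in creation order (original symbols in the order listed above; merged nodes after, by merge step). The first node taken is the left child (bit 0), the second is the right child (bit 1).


Huffman tree construction:
Step 1: Merge C(2) + D(8) = 10
Step 2: Merge (C+D)(10) + G(18) = 28
Step 3: Merge F(21) + ((C+D)+G)(28) = 49
Step 4: Merge B(29) + J(30) = 59
Step 5: Merge (F+((C+D)+G))(49) + (B+J)(59) = 108
Read each symbol's code off the tree from the root (left child = 0, right child = 1).

Codes:
  B: 10 (length 2)
  G: 011 (length 3)
  D: 0101 (length 4)
  F: 00 (length 2)
  C: 0100 (length 4)
  J: 11 (length 2)
Average code length: 254/108 = 2.3519 bits/symbol


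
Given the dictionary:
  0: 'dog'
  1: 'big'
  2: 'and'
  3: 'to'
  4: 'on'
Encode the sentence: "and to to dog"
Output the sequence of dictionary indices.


Look up each word in the dictionary:
  'and' -> 2
  'to' -> 3
  'to' -> 3
  'dog' -> 0

Encoded: [2, 3, 3, 0]


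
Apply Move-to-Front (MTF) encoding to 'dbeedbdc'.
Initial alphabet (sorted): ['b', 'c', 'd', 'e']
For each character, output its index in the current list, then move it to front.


MTF encoding:
'd': index 2 in ['b', 'c', 'd', 'e'] -> ['d', 'b', 'c', 'e']
'b': index 1 in ['d', 'b', 'c', 'e'] -> ['b', 'd', 'c', 'e']
'e': index 3 in ['b', 'd', 'c', 'e'] -> ['e', 'b', 'd', 'c']
'e': index 0 in ['e', 'b', 'd', 'c'] -> ['e', 'b', 'd', 'c']
'd': index 2 in ['e', 'b', 'd', 'c'] -> ['d', 'e', 'b', 'c']
'b': index 2 in ['d', 'e', 'b', 'c'] -> ['b', 'd', 'e', 'c']
'd': index 1 in ['b', 'd', 'e', 'c'] -> ['d', 'b', 'e', 'c']
'c': index 3 in ['d', 'b', 'e', 'c'] -> ['c', 'd', 'b', 'e']


Output: [2, 1, 3, 0, 2, 2, 1, 3]


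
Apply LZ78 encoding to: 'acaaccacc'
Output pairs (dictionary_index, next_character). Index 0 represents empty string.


LZ78 encoding steps:
Dictionary: {0: ''}
Step 1: w='' (idx 0), next='a' -> output (0, 'a'), add 'a' as idx 1
Step 2: w='' (idx 0), next='c' -> output (0, 'c'), add 'c' as idx 2
Step 3: w='a' (idx 1), next='a' -> output (1, 'a'), add 'aa' as idx 3
Step 4: w='c' (idx 2), next='c' -> output (2, 'c'), add 'cc' as idx 4
Step 5: w='a' (idx 1), next='c' -> output (1, 'c'), add 'ac' as idx 5
Step 6: w='c' (idx 2), end of input -> output (2, '')


Encoded: [(0, 'a'), (0, 'c'), (1, 'a'), (2, 'c'), (1, 'c'), (2, '')]
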